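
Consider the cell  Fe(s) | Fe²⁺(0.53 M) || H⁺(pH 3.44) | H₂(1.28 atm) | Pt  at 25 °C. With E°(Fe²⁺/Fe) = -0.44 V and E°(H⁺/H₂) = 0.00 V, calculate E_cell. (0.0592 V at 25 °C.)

The hydrogen couple is the cathode, so E°_cell = 0.44 V; n = 2.
[H⁺] = 10^(−3.44) = 3.6 × 10^-4 M, and Q = [Fe²⁺]·P(H₂) / [H⁺]^2 = 5.15 × 10^6.
E = E° − (0.0592/2) log Q = 0.44 − (0.0592/2)(6.711) = 0.241 V.

0.24 V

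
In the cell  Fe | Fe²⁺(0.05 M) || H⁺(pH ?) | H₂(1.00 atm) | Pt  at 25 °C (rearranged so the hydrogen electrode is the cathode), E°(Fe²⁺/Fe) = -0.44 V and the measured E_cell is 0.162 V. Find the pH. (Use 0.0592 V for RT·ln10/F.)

E°_cell = 0.44 V and n = 2.
log Q = n(E° − E)/0.0592 = 2×(0.44 − 0.162)/0.0592 = 9.392.
With Q = [Fe²⁺]·P(H₂) / [H⁺]^2, solving for [H⁺] gives log[H⁺] = -5.346, so pH = 5.35.

pH = 5.35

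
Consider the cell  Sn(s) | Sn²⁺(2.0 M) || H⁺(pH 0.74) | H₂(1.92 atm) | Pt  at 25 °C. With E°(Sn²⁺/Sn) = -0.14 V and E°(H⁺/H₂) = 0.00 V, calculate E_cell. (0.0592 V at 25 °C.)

0.079 V

The hydrogen couple is the cathode, so E°_cell = 0.14 V; n = 2.
[H⁺] = 10^(−0.74) = 0.18 M, and Q = [Sn²⁺]·P(H₂) / [H⁺]^2 = 116.
E = E° − (0.0592/2) log Q = 0.14 − (0.0592/2)(2.064) = 0.079 V.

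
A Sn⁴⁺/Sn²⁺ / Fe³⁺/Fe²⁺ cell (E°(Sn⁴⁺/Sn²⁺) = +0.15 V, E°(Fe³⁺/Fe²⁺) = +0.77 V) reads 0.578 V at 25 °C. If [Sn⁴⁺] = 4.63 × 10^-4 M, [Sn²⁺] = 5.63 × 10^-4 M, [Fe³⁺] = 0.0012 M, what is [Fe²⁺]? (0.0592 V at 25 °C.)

From the Nernst equation, log Q = n(E° − E)/0.0592 = 2(0.62 − 0.578)/0.0592 = 1.419, so Q = 26.2.
With Q = [Sn⁴⁺]·[Fe²⁺]^2/([Sn²⁺]·[Fe³⁺]^2) and the known concentrations, [Fe²⁺]^2 in the numerator gives [Fe²⁺] = 0.0068 M.

0.0068 M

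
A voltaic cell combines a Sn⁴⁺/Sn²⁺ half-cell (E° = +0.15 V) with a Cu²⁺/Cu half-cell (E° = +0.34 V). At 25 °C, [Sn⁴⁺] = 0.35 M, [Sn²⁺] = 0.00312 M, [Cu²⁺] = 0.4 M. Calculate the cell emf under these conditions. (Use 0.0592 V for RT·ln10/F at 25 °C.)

0.118 V

The Cu²⁺/Cu couple has the higher reduction potential and acts as the cathode, so E°_cell = +0.34 − (+0.15) = 0.19 V.
Balancing electrons gives n = 2; the reaction quotient is Q = [Sn⁴⁺]/([Sn²⁺]·[Cu²⁺]) = 280.
At 25 °C, E = E° − (0.0592/n) log Q = 0.19 − (0.0592/2)(2.448) = 0.190 − 0.072 = 0.118 V.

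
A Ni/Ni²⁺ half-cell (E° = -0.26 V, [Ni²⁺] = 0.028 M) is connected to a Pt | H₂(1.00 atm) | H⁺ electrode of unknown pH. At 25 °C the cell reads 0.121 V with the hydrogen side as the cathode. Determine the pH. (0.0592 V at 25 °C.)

E°_cell = 0.26 V and n = 2.
log Q = n(E° − E)/0.0592 = 2×(0.26 − 0.121)/0.0592 = 4.696.
With Q = [Ni²⁺]·P(H₂) / [H⁺]^2, solving for [H⁺] gives log[H⁺] = -3.124, so pH = 3.12.

pH = 3.12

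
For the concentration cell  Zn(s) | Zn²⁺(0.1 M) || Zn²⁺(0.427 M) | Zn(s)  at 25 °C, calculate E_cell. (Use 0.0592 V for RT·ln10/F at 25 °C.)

Both half-cells are Zn²⁺/Zn, so E°_cell = 0. The concentrated side is the cathode; the cell reaction moves Zn²⁺ from high to low concentration with n = 2.
Q = [Zn²⁺]_dilute/[Zn²⁺]_conc = 0.1/0.427 = 0.234.
E = 0 − (0.0592/2) log Q = −(0.0592/2)(-0.630) = 0.0186 V.

0.019 V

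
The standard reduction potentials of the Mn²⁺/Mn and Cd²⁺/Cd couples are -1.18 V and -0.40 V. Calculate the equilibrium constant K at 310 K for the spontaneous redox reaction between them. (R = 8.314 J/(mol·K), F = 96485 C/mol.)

E°_cell = -0.40 − (-1.18) = 0.78 V, with n = 2 electrons transferred.
At equilibrium E = 0, so the Nernst equation gives ln K = nFE°/RT = (2)(96485)(0.78)/((8.314)(310)) = 58.40.
K = e^58.40 = 2.3 × 10^25.

2.3 × 10^25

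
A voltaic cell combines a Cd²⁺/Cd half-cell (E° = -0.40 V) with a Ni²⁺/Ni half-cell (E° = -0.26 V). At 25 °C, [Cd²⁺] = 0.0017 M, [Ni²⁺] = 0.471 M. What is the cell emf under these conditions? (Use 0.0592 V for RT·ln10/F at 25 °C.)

0.212 V

The Ni²⁺/Ni couple has the higher reduction potential and acts as the cathode, so E°_cell = -0.26 − (-0.40) = 0.14 V.
Balancing electrons gives n = 2; the reaction quotient is Q = [Cd²⁺]/[Ni²⁺] = 0.00361.
At 25 °C, E = E° − (0.0592/n) log Q = 0.14 − (0.0592/2)(-2.443) = 0.140 + 0.072 = 0.212 V.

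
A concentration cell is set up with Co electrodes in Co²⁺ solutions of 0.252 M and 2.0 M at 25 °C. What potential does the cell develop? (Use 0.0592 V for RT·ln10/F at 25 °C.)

0.027 V

Both half-cells are Co²⁺/Co, so E°_cell = 0. The concentrated side is the cathode; the cell reaction moves Co²⁺ from high to low concentration with n = 2.
Q = [Co²⁺]_dilute/[Co²⁺]_conc = 0.252/2.0 = 0.126.
E = 0 − (0.0592/2) log Q = −(0.0592/2)(-0.900) = 0.0266 V.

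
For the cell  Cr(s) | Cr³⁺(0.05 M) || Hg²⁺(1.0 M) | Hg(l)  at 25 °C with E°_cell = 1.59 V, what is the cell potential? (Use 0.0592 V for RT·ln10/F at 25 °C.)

Balancing electrons gives n = 6; the reaction quotient is Q = [Cr³⁺]^2/[Hg²⁺]^3 = 0.00250.
At 25 °C, E = E° − (0.0592/n) log Q = 1.59 − (0.0592/6)(-2.602) = 1.590 + 0.026 = 1.616 V.

1.62 V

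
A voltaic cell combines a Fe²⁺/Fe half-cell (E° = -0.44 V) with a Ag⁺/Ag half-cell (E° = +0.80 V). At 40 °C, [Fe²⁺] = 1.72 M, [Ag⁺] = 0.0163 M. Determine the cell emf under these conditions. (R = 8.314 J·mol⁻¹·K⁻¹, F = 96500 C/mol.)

1.12 V

The Ag⁺/Ag couple has the higher reduction potential and acts as the cathode, so E°_cell = +0.80 − (-0.44) = 1.24 V.
Balancing electrons gives n = 2; the reaction quotient is Q = [Fe²⁺]/[Ag⁺]^2 = 6470.
E = E° − (RT/nF) ln Q = 1.24 − (8.314×313)/(2×96500) × (8.776) = 1.240 − 0.118 = 1.122 V.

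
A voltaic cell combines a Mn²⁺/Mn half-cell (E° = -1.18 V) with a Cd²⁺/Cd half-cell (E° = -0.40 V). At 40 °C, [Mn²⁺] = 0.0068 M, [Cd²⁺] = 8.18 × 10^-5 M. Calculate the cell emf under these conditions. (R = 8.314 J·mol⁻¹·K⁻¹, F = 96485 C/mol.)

0.720 V

The Cd²⁺/Cd couple has the higher reduction potential and acts as the cathode, so E°_cell = -0.40 − (-1.18) = 0.78 V.
Balancing electrons gives n = 2; the reaction quotient is Q = [Mn²⁺]/[Cd²⁺] = 83.1.
E = E° − (RT/nF) ln Q = 0.78 − (8.314×313)/(2×96485) × (4.420) = 0.780 − 0.060 = 0.720 V.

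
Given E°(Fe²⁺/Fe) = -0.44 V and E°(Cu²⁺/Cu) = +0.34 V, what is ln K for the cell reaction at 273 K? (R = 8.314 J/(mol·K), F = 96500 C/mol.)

E°_cell = +0.34 − (-0.44) = 0.78 V, with n = 2 electrons transferred.
At equilibrium E = 0, so the Nernst equation gives ln K = nFE°/RT = (2)(96500)(0.78)/((8.314)(273)) = 66.33.

ln K = 66.3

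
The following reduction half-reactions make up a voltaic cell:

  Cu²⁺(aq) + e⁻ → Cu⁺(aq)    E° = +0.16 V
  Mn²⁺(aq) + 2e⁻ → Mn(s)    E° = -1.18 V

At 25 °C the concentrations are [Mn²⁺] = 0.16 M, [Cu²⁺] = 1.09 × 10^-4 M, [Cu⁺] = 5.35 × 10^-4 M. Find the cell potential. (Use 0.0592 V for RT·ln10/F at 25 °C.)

1.32 V

The Cu²⁺/Cu⁺ couple has the higher reduction potential and acts as the cathode, so E°_cell = +0.16 − (-1.18) = 1.34 V.
Balancing electrons gives n = 2; the reaction quotient is Q = [Mn²⁺]·[Cu⁺]^2/[Cu²⁺]^2 = 3.85.
At 25 °C, E = E° − (0.0592/n) log Q = 1.34 − (0.0592/2)(0.586) = 1.340 − 0.017 = 1.323 V.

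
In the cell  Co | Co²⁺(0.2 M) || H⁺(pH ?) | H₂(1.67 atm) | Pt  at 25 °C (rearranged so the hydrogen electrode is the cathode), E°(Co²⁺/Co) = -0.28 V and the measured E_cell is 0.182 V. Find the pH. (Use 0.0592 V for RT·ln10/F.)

pH = 1.89

E°_cell = 0.28 V and n = 2.
log Q = n(E° − E)/0.0592 = 2×(0.28 − 0.182)/0.0592 = 3.311.
With Q = [Co²⁺]·P(H₂) / [H⁺]^2, solving for [H⁺] gives log[H⁺] = -1.894, so pH = 1.89.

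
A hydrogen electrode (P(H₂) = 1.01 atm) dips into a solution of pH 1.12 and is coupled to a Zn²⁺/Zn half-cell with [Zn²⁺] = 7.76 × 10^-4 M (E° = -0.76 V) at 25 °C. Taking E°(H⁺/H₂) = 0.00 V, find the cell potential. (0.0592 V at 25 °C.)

The hydrogen couple is the cathode, so E°_cell = 0.76 V; n = 2.
[H⁺] = 10^(−1.12) = 0.076 M, and Q = [Zn²⁺]·P(H₂) / [H⁺]^2 = 0.136.
E = E° − (0.0592/2) log Q = 0.76 − (0.0592/2)(-0.866) = 0.786 V.

0.79 V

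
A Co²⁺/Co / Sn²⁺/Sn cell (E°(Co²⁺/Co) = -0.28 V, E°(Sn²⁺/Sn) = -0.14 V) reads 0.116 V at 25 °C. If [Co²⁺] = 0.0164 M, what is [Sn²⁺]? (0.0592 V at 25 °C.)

0.0025 M

From the Nernst equation, log Q = n(E° − E)/0.0592 = 2(0.14 − 0.116)/0.0592 = 0.811, so Q = 6.47.
With Q = [Co²⁺]/[Sn²⁺] and the known concentrations, [Sn²⁺] in the denominator gives [Sn²⁺] = 0.0025 M.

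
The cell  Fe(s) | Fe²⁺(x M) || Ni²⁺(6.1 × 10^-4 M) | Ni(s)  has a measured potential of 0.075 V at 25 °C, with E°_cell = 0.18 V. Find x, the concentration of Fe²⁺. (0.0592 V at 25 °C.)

2.2 M

From the Nernst equation, log Q = n(E° − E)/0.0592 = 2(0.18 − 0.075)/0.0592 = 3.547, so Q = 3530.
With Q = [Fe²⁺]/[Ni²⁺] and the known concentrations, [Fe²⁺] in the numerator gives [Fe²⁺] = 2.2 M.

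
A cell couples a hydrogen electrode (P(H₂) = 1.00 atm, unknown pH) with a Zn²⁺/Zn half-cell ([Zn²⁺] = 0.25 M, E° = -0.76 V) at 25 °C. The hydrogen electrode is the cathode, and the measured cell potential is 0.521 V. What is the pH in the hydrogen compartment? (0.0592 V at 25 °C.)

pH = 4.34

E°_cell = 0.76 V and n = 2.
log Q = n(E° − E)/0.0592 = 2×(0.76 − 0.521)/0.0592 = 8.074.
With Q = [Zn²⁺]·P(H₂) / [H⁺]^2, solving for [H⁺] gives log[H⁺] = -4.338, so pH = 4.34.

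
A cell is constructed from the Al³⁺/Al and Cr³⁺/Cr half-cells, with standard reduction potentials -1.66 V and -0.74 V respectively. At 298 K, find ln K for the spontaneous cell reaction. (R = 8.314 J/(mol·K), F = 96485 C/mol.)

ln K = 107.5

E°_cell = -0.74 − (-1.66) = 0.92 V, with n = 3 electrons transferred.
At equilibrium E = 0, so the Nernst equation gives ln K = nFE°/RT = (3)(96485)(0.92)/((8.314)(298)) = 107.48.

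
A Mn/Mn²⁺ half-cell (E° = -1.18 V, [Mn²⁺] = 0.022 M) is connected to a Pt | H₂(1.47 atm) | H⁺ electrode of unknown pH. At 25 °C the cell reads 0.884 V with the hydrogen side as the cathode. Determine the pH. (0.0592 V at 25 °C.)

E°_cell = 1.18 V and n = 2.
log Q = n(E° − E)/0.0592 = 2×(1.18 − 0.884)/0.0592 = 10.000.
With Q = [Mn²⁺]·P(H₂) / [H⁺]^2, solving for [H⁺] gives log[H⁺] = -5.745, so pH = 5.75.

pH = 5.75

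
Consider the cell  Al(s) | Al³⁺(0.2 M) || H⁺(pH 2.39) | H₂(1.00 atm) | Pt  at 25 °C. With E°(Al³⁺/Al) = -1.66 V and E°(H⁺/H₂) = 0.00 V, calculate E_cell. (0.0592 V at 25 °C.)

The hydrogen couple is the cathode, so E°_cell = 1.66 V; n = 6.
[H⁺] = 10^(−2.39) = 0.0041 M, and Q = [Al³⁺]^2·P(H₂)^3 / [H⁺]^6 = 8.75 × 10^12.
E = E° − (0.0592/6) log Q = 1.66 − (0.0592/6)(12.942) = 1.532 V.

1.53 V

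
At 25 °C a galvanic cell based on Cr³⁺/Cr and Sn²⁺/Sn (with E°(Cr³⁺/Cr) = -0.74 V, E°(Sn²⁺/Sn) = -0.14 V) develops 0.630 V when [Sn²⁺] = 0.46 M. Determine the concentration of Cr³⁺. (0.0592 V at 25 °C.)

0.0094 M

From the Nernst equation, log Q = n(E° − E)/0.0592 = 6(0.60 − 0.630)/0.0592 = -3.041, so Q = 9.11 × 10^-4.
With Q = [Cr³⁺]^2/[Sn²⁺]^3 and the known concentrations, [Cr³⁺]^2 in the numerator gives [Cr³⁺] = 0.0094 M.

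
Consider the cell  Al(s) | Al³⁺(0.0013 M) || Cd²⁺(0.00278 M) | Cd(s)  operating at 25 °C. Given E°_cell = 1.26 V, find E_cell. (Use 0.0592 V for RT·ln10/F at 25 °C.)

Balancing electrons gives n = 6; the reaction quotient is Q = [Al³⁺]^2/[Cd²⁺]^3 = 78.7.
At 25 °C, E = E° − (0.0592/n) log Q = 1.26 − (0.0592/6)(1.896) = 1.260 − 0.019 = 1.241 V.

1.24 V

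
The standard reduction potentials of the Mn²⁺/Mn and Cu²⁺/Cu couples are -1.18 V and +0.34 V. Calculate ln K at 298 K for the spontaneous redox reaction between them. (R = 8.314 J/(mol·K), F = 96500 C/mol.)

ln K = 118.4

E°_cell = +0.34 − (-1.18) = 1.52 V, with n = 2 electrons transferred.
At equilibrium E = 0, so the Nernst equation gives ln K = nFE°/RT = (2)(96500)(1.52)/((8.314)(298)) = 118.41.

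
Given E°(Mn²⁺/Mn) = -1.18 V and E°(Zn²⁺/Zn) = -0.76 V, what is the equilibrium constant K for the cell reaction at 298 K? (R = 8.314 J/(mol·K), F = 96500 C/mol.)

1.6 × 10^14

E°_cell = -0.76 − (-1.18) = 0.42 V, with n = 2 electrons transferred.
At equilibrium E = 0, so the Nernst equation gives ln K = nFE°/RT = (2)(96500)(0.42)/((8.314)(298)) = 32.72.
K = e^32.72 = 1.6 × 10^14.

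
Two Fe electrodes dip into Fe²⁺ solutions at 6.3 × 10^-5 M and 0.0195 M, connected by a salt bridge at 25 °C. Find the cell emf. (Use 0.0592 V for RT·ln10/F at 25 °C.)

0.074 V

Both half-cells are Fe²⁺/Fe, so E°_cell = 0. The concentrated side is the cathode; the cell reaction moves Fe²⁺ from high to low concentration with n = 2.
Q = [Fe²⁺]_dilute/[Fe²⁺]_conc = 6.3 × 10^-5/0.0195 = 0.00323.
E = 0 − (0.0592/2) log Q = −(0.0592/2)(-2.491) = 0.0737 V.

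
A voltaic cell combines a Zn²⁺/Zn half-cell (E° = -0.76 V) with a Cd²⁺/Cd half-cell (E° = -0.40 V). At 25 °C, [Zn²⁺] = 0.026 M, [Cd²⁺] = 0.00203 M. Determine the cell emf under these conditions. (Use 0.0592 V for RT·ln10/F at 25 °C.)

0.327 V

The Cd²⁺/Cd couple has the higher reduction potential and acts as the cathode, so E°_cell = -0.40 − (-0.76) = 0.36 V.
Balancing electrons gives n = 2; the reaction quotient is Q = [Zn²⁺]/[Cd²⁺] = 12.8.
At 25 °C, E = E° − (0.0592/n) log Q = 0.36 − (0.0592/2)(1.107) = 0.360 − 0.033 = 0.327 V.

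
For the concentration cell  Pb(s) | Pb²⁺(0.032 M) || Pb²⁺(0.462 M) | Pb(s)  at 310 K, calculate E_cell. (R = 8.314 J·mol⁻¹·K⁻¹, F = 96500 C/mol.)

Both half-cells are Pb²⁺/Pb, so E°_cell = 0. The concentrated side is the cathode; the cell reaction moves Pb²⁺ from high to low concentration with n = 2.
Q = [Pb²⁺]_dilute/[Pb²⁺]_conc = 0.032/0.462 = 0.0693.
E = 0 − (RT/nF) ln Q = −((8.314×310)/(2×96500))(-2.670) = 0.0357 V.

0.036 V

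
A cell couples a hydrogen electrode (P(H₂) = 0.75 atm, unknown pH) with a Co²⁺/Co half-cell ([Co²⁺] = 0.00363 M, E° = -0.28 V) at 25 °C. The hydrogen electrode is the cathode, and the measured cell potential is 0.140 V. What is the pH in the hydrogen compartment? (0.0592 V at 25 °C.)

pH = 3.65

E°_cell = 0.28 V and n = 2.
log Q = n(E° − E)/0.0592 = 2×(0.28 − 0.140)/0.0592 = 4.730.
With Q = [Co²⁺]·P(H₂) / [H⁺]^2, solving for [H⁺] gives log[H⁺] = -3.647, so pH = 3.65.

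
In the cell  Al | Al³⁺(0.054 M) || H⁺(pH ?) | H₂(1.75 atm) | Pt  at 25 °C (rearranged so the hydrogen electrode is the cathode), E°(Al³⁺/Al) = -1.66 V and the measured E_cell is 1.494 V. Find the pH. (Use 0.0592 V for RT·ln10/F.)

pH = 3.11

E°_cell = 1.66 V and n = 6.
log Q = n(E° − E)/0.0592 = 6×(1.66 − 1.494)/0.0592 = 16.824.
With Q = [Al³⁺]^2·P(H₂)^3 / [H⁺]^6, solving for [H⁺] gives log[H⁺] = -3.105, so pH = 3.11.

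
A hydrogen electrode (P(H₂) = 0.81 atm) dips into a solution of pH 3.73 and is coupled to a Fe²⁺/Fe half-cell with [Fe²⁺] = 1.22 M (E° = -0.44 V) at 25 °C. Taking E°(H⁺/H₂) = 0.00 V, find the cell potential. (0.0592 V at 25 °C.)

0.22 V

The hydrogen couple is the cathode, so E°_cell = 0.44 V; n = 2.
[H⁺] = 10^(−3.73) = 1.9 × 10^-4 M, and Q = [Fe²⁺]·P(H₂) / [H⁺]^2 = 2.85 × 10^7.
E = E° − (0.0592/2) log Q = 0.44 − (0.0592/2)(7.455) = 0.219 V.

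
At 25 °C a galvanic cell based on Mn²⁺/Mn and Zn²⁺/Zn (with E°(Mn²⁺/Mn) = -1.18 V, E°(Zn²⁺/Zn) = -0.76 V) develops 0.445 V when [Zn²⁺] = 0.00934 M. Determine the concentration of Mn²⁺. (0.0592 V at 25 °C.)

From the Nernst equation, log Q = n(E° − E)/0.0592 = 2(0.42 − 0.445)/0.0592 = -0.845, so Q = 0.143.
With Q = [Mn²⁺]/[Zn²⁺] and the known concentrations, [Mn²⁺] in the numerator gives [Mn²⁺] = 0.0013 M.

0.0013 M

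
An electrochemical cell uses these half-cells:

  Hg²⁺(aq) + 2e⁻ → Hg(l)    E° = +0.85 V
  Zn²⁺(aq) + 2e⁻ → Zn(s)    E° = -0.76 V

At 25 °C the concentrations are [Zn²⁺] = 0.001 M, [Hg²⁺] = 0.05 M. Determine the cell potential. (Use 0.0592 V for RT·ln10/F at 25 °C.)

1.66 V

The Hg²⁺/Hg couple has the higher reduction potential and acts as the cathode, so E°_cell = +0.85 − (-0.76) = 1.61 V.
Balancing electrons gives n = 2; the reaction quotient is Q = [Zn²⁺]/[Hg²⁺] = 0.0200.
At 25 °C, E = E° − (0.0592/n) log Q = 1.61 − (0.0592/2)(-1.699) = 1.610 + 0.050 = 1.660 V.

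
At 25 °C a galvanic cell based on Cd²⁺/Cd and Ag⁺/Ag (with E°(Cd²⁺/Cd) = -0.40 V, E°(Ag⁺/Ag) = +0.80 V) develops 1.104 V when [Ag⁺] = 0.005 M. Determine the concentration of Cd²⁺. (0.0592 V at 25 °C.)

From the Nernst equation, log Q = n(E° − E)/0.0592 = 2(1.20 − 1.104)/0.0592 = 3.243, so Q = 1750.
With Q = [Cd²⁺]/[Ag⁺]^2 and the known concentrations, [Cd²⁺] in the numerator gives [Cd²⁺] = 0.044 M.

0.044 M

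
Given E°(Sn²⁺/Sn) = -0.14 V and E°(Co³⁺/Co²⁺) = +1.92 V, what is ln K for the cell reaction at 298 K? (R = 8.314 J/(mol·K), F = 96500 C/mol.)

ln K = 160.5

E°_cell = +1.92 − (-0.14) = 2.06 V, with n = 2 electrons transferred.
At equilibrium E = 0, so the Nernst equation gives ln K = nFE°/RT = (2)(96500)(2.06)/((8.314)(298)) = 160.47.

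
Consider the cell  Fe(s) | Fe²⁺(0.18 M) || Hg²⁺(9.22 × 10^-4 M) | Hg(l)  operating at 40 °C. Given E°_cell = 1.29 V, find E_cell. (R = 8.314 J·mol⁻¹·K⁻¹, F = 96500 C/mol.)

1.22 V

Balancing electrons gives n = 2; the reaction quotient is Q = [Fe²⁺]/[Hg²⁺] = 195.
E = E° − (RT/nF) ln Q = 1.29 − (8.314×313)/(2×96500) × (5.274) = 1.290 − 0.071 = 1.219 V.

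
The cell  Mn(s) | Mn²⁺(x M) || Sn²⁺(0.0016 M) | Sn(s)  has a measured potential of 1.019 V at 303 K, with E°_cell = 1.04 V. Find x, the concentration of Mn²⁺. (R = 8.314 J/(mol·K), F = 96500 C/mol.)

0.008 M

From the Nernst equation, ln Q = nF(E° − E)/RT = 2×96500×(1.04 − 1.019)/(8.314×303) = 1.609, so Q = 5.00.
With Q = [Mn²⁺]/[Sn²⁺] and the known concentrations, [Mn²⁺] in the numerator gives [Mn²⁺] = 0.008 M.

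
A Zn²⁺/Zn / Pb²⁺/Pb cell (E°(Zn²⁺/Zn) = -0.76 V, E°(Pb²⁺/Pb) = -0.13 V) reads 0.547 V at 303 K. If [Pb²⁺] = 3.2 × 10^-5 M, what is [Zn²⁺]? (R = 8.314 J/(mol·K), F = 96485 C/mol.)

From the Nernst equation, ln Q = nF(E° − E)/RT = 2×96485×(0.63 − 0.547)/(8.314×303) = 6.358, so Q = 577.
With Q = [Zn²⁺]/[Pb²⁺] and the known concentrations, [Zn²⁺] in the numerator gives [Zn²⁺] = 0.018 M.

0.018 M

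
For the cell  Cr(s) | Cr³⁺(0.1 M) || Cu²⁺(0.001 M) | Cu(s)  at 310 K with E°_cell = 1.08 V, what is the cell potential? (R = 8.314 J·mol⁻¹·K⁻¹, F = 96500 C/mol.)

1.01 V

Balancing electrons gives n = 6; the reaction quotient is Q = [Cr³⁺]^2/[Cu²⁺]^3 = 1 × 10^7.
E = E° − (RT/nF) ln Q = 1.08 − (8.314×310)/(6×96500) × (16.118) = 1.080 − 0.072 = 1.008 V.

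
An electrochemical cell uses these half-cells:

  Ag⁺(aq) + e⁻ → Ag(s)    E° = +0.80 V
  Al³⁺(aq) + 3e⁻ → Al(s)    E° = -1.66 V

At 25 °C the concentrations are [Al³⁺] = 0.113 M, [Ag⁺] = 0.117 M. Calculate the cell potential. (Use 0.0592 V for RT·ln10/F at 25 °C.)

The Ag⁺/Ag couple has the higher reduction potential and acts as the cathode, so E°_cell = +0.80 − (-1.66) = 2.46 V.
Balancing electrons gives n = 3; the reaction quotient is Q = [Al³⁺]/[Ag⁺]^3 = 70.6.
At 25 °C, E = E° − (0.0592/n) log Q = 2.46 − (0.0592/3)(1.849) = 2.460 − 0.036 = 2.424 V.

2.42 V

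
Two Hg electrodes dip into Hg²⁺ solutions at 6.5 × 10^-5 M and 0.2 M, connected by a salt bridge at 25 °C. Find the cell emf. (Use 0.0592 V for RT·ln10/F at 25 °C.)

Both half-cells are Hg²⁺/Hg, so E°_cell = 0. The concentrated side is the cathode; the cell reaction moves Hg²⁺ from high to low concentration with n = 2.
Q = [Hg²⁺]_dilute/[Hg²⁺]_conc = 6.5 × 10^-5/0.2 = 3.25 × 10^-4.
E = 0 − (0.0592/2) log Q = −(0.0592/2)(-3.488) = 0.1032 V.

0.10 V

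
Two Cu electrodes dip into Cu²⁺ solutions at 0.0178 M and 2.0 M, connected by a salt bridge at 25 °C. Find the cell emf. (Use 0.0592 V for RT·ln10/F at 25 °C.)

Both half-cells are Cu²⁺/Cu, so E°_cell = 0. The concentrated side is the cathode; the cell reaction moves Cu²⁺ from high to low concentration with n = 2.
Q = [Cu²⁺]_dilute/[Cu²⁺]_conc = 0.0178/2.0 = 0.00890.
E = 0 − (0.0592/2) log Q = −(0.0592/2)(-2.051) = 0.0607 V.

0.061 V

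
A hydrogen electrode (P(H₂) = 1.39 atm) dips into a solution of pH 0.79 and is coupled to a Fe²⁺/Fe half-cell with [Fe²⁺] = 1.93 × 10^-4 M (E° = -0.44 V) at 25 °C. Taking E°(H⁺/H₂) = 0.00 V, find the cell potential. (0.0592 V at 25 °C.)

The hydrogen couple is the cathode, so E°_cell = 0.44 V; n = 2.
[H⁺] = 10^(−0.79) = 0.16 M, and Q = [Fe²⁺]·P(H₂) / [H⁺]^2 = 0.0102.
E = E° − (0.0592/2) log Q = 0.44 − (0.0592/2)(-1.991) = 0.499 V.

0.50 V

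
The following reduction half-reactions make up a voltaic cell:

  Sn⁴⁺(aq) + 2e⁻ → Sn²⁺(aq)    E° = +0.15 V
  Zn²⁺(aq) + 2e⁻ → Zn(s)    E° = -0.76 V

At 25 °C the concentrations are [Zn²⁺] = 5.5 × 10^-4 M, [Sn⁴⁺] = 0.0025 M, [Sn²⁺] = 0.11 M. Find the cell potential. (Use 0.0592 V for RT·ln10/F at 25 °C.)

0.958 V

The Sn⁴⁺/Sn²⁺ couple has the higher reduction potential and acts as the cathode, so E°_cell = +0.15 − (-0.76) = 0.91 V.
Balancing electrons gives n = 2; the reaction quotient is Q = [Zn²⁺]·[Sn²⁺]/[Sn⁴⁺] = 0.0242.
At 25 °C, E = E° − (0.0592/n) log Q = 0.91 − (0.0592/2)(-1.616) = 0.910 + 0.048 = 0.958 V.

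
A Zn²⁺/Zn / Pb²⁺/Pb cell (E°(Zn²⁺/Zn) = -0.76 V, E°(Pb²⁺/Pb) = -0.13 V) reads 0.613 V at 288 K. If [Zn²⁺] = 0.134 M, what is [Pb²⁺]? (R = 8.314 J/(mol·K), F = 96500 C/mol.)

0.034 M

From the Nernst equation, ln Q = nF(E° − E)/RT = 2×96500×(0.63 − 0.613)/(8.314×288) = 1.370, so Q = 3.94.
With Q = [Zn²⁺]/[Pb²⁺] and the known concentrations, [Pb²⁺] in the denominator gives [Pb²⁺] = 0.034 M.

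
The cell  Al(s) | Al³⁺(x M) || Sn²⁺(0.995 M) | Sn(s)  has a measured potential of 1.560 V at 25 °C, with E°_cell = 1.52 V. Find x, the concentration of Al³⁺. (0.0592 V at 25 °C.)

From the Nernst equation, log Q = n(E° − E)/0.0592 = 6(1.52 − 1.560)/0.0592 = -4.054, so Q = 8.83 × 10^-5.
With Q = [Al³⁺]^2/[Sn²⁺]^3 and the known concentrations, [Al³⁺]^2 in the numerator gives [Al³⁺] = 0.0093 M.

0.0093 M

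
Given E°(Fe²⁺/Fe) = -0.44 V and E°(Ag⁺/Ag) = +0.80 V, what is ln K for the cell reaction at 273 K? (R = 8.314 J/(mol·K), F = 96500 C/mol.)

ln K = 105.4

E°_cell = +0.80 − (-0.44) = 1.24 V, with n = 2 electrons transferred.
At equilibrium E = 0, so the Nernst equation gives ln K = nFE°/RT = (2)(96500)(1.24)/((8.314)(273)) = 105.44.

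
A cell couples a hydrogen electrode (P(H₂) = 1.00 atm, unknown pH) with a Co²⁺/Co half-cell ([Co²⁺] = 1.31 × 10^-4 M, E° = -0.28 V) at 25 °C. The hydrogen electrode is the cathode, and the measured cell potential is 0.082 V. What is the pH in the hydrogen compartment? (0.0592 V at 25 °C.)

E°_cell = 0.28 V and n = 2.
log Q = n(E° − E)/0.0592 = 2×(0.28 − 0.082)/0.0592 = 6.689.
With Q = [Co²⁺]·P(H₂) / [H⁺]^2, solving for [H⁺] gives log[H⁺] = -5.286, so pH = 5.29.

pH = 5.29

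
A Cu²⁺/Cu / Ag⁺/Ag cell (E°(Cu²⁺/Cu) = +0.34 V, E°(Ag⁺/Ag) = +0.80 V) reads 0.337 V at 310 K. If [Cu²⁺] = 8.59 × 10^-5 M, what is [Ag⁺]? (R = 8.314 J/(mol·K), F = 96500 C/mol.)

From the Nernst equation, ln Q = nF(E° − E)/RT = 2×96500×(0.46 − 0.337)/(8.314×310) = 9.211, so Q = 1 × 10^4.
With Q = [Cu²⁺]/[Ag⁺]^2 and the known concentrations, [Ag⁺]^2 in the denominator gives [Ag⁺] = 9.3 × 10^-5 M.

9.3 × 10^-5 M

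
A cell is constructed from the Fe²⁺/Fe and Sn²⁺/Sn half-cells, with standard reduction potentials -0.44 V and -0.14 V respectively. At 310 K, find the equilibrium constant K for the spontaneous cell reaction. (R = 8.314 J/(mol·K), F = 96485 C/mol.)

E°_cell = -0.14 − (-0.44) = 0.30 V, with n = 2 electrons transferred.
At equilibrium E = 0, so the Nernst equation gives ln K = nFE°/RT = (2)(96485)(0.30)/((8.314)(310)) = 22.46.
K = e^22.46 = 5.7 × 10^9.

5.7 × 10^9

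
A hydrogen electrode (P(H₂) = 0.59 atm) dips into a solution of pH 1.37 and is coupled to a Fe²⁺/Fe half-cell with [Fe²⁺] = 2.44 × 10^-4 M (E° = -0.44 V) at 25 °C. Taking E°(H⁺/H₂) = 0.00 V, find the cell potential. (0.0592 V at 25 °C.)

The hydrogen couple is the cathode, so E°_cell = 0.44 V; n = 2.
[H⁺] = 10^(−1.37) = 0.043 M, and Q = [Fe²⁺]·P(H₂) / [H⁺]^2 = 0.0791.
E = E° − (0.0592/2) log Q = 0.44 − (0.0592/2)(-1.102) = 0.473 V.

0.47 V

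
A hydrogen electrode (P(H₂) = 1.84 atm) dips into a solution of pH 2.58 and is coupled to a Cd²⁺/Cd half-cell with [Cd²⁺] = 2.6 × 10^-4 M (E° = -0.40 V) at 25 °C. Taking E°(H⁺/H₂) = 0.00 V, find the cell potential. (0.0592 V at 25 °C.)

The hydrogen couple is the cathode, so E°_cell = 0.40 V; n = 2.
[H⁺] = 10^(−2.58) = 0.0026 M, and Q = [Cd²⁺]·P(H₂) / [H⁺]^2 = 69.1.
E = E° − (0.0592/2) log Q = 0.40 − (0.0592/2)(1.840) = 0.346 V.

0.35 V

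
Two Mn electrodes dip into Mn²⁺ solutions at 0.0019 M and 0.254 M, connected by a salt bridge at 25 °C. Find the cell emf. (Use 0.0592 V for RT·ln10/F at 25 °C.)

0.063 V

Both half-cells are Mn²⁺/Mn, so E°_cell = 0. The concentrated side is the cathode; the cell reaction moves Mn²⁺ from high to low concentration with n = 2.
Q = [Mn²⁺]_dilute/[Mn²⁺]_conc = 0.0019/0.254 = 0.00748.
E = 0 − (0.0592/2) log Q = −(0.0592/2)(-2.126) = 0.0629 V.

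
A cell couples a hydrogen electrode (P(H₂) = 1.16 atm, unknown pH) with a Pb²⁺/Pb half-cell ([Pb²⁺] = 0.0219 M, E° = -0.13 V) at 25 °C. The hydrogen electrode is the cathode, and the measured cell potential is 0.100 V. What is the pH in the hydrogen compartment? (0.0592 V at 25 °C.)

pH = 1.30

E°_cell = 0.13 V and n = 2.
log Q = n(E° − E)/0.0592 = 2×(0.13 − 0.100)/0.0592 = 1.014.
With Q = [Pb²⁺]·P(H₂) / [H⁺]^2, solving for [H⁺] gives log[H⁺] = -1.304, so pH = 1.30.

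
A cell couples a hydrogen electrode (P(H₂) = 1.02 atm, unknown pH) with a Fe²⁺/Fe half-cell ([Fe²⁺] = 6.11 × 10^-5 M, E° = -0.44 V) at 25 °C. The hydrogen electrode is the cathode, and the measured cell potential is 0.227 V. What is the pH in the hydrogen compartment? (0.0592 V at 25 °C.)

E°_cell = 0.44 V and n = 2.
log Q = n(E° − E)/0.0592 = 2×(0.44 − 0.227)/0.0592 = 7.196.
With Q = [Fe²⁺]·P(H₂) / [H⁺]^2, solving for [H⁺] gives log[H⁺] = -5.701, so pH = 5.70.

pH = 5.70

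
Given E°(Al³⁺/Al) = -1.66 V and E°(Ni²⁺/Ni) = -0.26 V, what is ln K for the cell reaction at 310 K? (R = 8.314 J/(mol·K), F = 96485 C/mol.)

E°_cell = -0.26 − (-1.66) = 1.40 V, with n = 6 electrons transferred.
At equilibrium E = 0, so the Nernst equation gives ln K = nFE°/RT = (6)(96485)(1.40)/((8.314)(310)) = 314.46.

ln K = 314.5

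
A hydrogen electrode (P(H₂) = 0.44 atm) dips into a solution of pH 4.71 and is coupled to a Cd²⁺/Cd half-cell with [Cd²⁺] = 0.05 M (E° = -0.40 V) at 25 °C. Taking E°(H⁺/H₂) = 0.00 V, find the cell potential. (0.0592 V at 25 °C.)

The hydrogen couple is the cathode, so E°_cell = 0.40 V; n = 2.
[H⁺] = 10^(−4.71) = 1.9 × 10^-5 M, and Q = [Cd²⁺]·P(H₂) / [H⁺]^2 = 5.79 × 10^7.
E = E° − (0.0592/2) log Q = 0.40 − (0.0592/2)(7.762) = 0.170 V.

0.17 V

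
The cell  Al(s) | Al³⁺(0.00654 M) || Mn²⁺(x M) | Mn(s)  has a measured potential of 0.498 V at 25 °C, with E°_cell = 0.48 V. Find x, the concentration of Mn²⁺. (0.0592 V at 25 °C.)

From the Nernst equation, log Q = n(E° − E)/0.0592 = 6(0.48 − 0.498)/0.0592 = -1.824, so Q = 0.0150.
With Q = [Al³⁺]^2/[Mn²⁺]^3 and the known concentrations, [Mn²⁺]^3 in the denominator gives [Mn²⁺] = 0.14 M.

0.14 M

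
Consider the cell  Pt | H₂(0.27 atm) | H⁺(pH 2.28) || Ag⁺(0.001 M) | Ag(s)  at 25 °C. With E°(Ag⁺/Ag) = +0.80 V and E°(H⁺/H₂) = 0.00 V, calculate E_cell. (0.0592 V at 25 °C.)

The Ag⁺/Ag couple is the cathode, so E°_cell = 0.80 V; n = 2.
[H⁺] = 10^(−2.28) = 0.0052 M, and Q = [H⁺]^2 / ([Ag⁺]^2·P(H₂)) = 102.
E = E° − (0.0592/2) log Q = 0.80 − (0.0592/2)(2.009) = 0.741 V.

0.74 V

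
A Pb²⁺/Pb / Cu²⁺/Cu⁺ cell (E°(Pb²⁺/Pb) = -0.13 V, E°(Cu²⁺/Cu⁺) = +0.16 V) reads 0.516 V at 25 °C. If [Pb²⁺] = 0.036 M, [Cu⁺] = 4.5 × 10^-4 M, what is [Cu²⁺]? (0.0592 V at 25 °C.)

From the Nernst equation, log Q = n(E° − E)/0.0592 = 2(0.29 − 0.516)/0.0592 = -7.635, so Q = 2.32 × 10^-8.
With Q = [Pb²⁺]·[Cu⁺]^2/[Cu²⁺]^2 and the known concentrations, [Cu²⁺]^2 in the denominator gives [Cu²⁺] = 0.56 M.

0.56 M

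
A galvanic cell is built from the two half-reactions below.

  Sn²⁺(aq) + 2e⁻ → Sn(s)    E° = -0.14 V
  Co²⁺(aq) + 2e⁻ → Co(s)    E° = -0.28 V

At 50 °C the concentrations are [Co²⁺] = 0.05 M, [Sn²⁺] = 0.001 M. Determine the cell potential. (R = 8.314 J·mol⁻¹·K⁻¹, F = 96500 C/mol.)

0.086 V

The Sn²⁺/Sn couple has the higher reduction potential and acts as the cathode, so E°_cell = -0.14 − (-0.28) = 0.14 V.
Balancing electrons gives n = 2; the reaction quotient is Q = [Co²⁺]/[Sn²⁺] = 50.0.
E = E° − (RT/nF) ln Q = 0.14 − (8.314×323)/(2×96500) × (3.912) = 0.140 − 0.054 = 0.086 V.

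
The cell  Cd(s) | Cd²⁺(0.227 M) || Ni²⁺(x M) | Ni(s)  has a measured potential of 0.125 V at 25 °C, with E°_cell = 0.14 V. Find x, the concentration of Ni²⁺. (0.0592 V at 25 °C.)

From the Nernst equation, log Q = n(E° − E)/0.0592 = 2(0.14 − 0.125)/0.0592 = 0.507, so Q = 3.21.
With Q = [Cd²⁺]/[Ni²⁺] and the known concentrations, [Ni²⁺] in the denominator gives [Ni²⁺] = 0.071 M.

0.071 M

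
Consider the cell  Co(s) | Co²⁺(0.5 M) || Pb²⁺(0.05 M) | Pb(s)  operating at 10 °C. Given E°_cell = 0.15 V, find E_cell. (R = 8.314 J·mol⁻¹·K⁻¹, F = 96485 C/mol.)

Balancing electrons gives n = 2; the reaction quotient is Q = [Co²⁺]/[Pb²⁺] = 10.0.
E = E° − (RT/nF) ln Q = 0.15 − (8.314×283)/(2×96485) × (2.303) = 0.150 − 0.028 = 0.122 V.

0.122 V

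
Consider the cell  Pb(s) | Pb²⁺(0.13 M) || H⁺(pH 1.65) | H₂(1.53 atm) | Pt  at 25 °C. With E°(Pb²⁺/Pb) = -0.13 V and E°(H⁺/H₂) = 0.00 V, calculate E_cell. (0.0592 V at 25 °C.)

0.053 V

The hydrogen couple is the cathode, so E°_cell = 0.13 V; n = 2.
[H⁺] = 10^(−1.65) = 0.022 M, and Q = [Pb²⁺]·P(H₂) / [H⁺]^2 = 397.
E = E° − (0.0592/2) log Q = 0.13 − (0.0592/2)(2.599) = 0.053 V.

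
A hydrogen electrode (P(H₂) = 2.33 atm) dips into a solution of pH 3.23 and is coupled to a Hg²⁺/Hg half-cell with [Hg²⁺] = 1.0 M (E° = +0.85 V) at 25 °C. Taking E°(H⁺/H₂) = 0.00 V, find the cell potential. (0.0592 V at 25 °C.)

The Hg²⁺/Hg couple is the cathode, so E°_cell = 0.85 V; n = 2.
[H⁺] = 10^(−3.23) = 5.9 × 10^-4 M, and Q = [H⁺]^2 / ([Hg²⁺]·P(H₂)) = 1.49 × 10^-7.
E = E° − (0.0592/2) log Q = 0.85 − (0.0592/2)(-6.827) = 1.052 V.

1.05 V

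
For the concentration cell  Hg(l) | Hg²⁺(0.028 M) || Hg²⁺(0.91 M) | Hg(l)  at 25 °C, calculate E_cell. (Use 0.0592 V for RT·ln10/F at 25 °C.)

Both half-cells are Hg²⁺/Hg, so E°_cell = 0. The concentrated side is the cathode; the cell reaction moves Hg²⁺ from high to low concentration with n = 2.
Q = [Hg²⁺]_dilute/[Hg²⁺]_conc = 0.028/0.91 = 0.0308.
E = 0 − (0.0592/2) log Q = −(0.0592/2)(-1.512) = 0.0448 V.

0.045 V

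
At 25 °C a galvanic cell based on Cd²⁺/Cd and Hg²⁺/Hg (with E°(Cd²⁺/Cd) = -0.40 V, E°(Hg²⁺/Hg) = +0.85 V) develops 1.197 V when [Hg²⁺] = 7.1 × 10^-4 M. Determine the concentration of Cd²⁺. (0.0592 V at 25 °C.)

0.044 M

From the Nernst equation, log Q = n(E° − E)/0.0592 = 2(1.25 − 1.197)/0.0592 = 1.791, so Q = 61.7.
With Q = [Cd²⁺]/[Hg²⁺] and the known concentrations, [Cd²⁺] in the numerator gives [Cd²⁺] = 0.044 M.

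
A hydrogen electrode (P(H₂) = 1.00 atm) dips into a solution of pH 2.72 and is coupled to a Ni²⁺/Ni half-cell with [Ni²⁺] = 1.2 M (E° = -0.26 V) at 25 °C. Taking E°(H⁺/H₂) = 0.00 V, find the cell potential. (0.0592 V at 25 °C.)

The hydrogen couple is the cathode, so E°_cell = 0.26 V; n = 2.
[H⁺] = 10^(−2.72) = 0.0019 M, and Q = [Ni²⁺]·P(H₂) / [H⁺]^2 = 3.31 × 10^5.
E = E° − (0.0592/2) log Q = 0.26 − (0.0592/2)(5.519) = 0.097 V.

0.097 V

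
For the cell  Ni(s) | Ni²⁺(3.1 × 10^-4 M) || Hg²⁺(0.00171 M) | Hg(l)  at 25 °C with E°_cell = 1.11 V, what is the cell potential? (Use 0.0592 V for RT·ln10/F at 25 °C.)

1.13 V

Balancing electrons gives n = 2; the reaction quotient is Q = [Ni²⁺]/[Hg²⁺] = 0.181.
At 25 °C, E = E° − (0.0592/n) log Q = 1.11 − (0.0592/2)(-0.742) = 1.110 + 0.022 = 1.132 V.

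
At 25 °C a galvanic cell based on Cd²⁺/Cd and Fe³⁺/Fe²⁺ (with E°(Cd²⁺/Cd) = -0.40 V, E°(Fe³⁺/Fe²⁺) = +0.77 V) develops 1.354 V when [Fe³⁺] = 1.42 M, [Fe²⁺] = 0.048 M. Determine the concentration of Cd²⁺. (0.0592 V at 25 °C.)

From the Nernst equation, log Q = n(E° − E)/0.0592 = 2(1.17 − 1.354)/0.0592 = -6.216, so Q = 6.08 × 10^-7.
With Q = [Cd²⁺]·[Fe²⁺]^2/[Fe³⁺]^2 and the known concentrations, [Cd²⁺] in the numerator gives [Cd²⁺] = 5.3 × 10^-4 M.

5.3 × 10^-4 M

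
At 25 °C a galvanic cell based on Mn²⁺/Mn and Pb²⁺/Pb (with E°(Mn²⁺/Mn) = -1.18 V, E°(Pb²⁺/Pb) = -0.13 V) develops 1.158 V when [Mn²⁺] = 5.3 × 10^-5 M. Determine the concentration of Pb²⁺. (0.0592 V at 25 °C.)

0.24 M

From the Nernst equation, log Q = n(E° − E)/0.0592 = 2(1.05 − 1.158)/0.0592 = -3.649, so Q = 2.25 × 10^-4.
With Q = [Mn²⁺]/[Pb²⁺] and the known concentrations, [Pb²⁺] in the denominator gives [Pb²⁺] = 0.24 M.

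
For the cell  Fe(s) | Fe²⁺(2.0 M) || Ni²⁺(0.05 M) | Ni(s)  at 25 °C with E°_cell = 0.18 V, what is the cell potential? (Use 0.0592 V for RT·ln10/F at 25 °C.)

Balancing electrons gives n = 2; the reaction quotient is Q = [Fe²⁺]/[Ni²⁺] = 40.0.
At 25 °C, E = E° − (0.0592/n) log Q = 0.18 − (0.0592/2)(1.602) = 0.180 − 0.047 = 0.133 V.

0.133 V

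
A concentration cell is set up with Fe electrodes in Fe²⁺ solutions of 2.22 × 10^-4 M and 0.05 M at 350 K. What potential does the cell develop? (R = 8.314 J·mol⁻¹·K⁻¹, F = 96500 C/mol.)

Both half-cells are Fe²⁺/Fe, so E°_cell = 0. The concentrated side is the cathode; the cell reaction moves Fe²⁺ from high to low concentration with n = 2.
Q = [Fe²⁺]_dilute/[Fe²⁺]_conc = 2.22 × 10^-4/0.05 = 0.00444.
E = 0 − (RT/nF) ln Q = −((8.314×350)/(2×96500))(-5.417) = 0.0817 V.

0.082 V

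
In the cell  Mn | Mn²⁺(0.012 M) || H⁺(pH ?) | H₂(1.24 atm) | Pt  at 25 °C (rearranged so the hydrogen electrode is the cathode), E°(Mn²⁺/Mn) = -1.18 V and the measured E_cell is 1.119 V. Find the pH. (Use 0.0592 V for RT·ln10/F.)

E°_cell = 1.18 V and n = 2.
log Q = n(E° − E)/0.0592 = 2×(1.18 − 1.119)/0.0592 = 2.061.
With Q = [Mn²⁺]·P(H₂) / [H⁺]^2, solving for [H⁺] gives log[H⁺] = -1.944, so pH = 1.94.

pH = 1.94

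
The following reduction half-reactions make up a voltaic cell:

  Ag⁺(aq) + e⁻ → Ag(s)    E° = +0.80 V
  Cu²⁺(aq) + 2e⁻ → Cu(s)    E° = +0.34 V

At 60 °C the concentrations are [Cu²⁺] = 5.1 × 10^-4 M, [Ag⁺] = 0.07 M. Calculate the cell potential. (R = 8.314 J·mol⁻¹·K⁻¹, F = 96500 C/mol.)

The Ag⁺/Ag couple has the higher reduction potential and acts as the cathode, so E°_cell = +0.80 − (+0.34) = 0.46 V.
Balancing electrons gives n = 2; the reaction quotient is Q = [Cu²⁺]/[Ag⁺]^2 = 0.104.
E = E° − (RT/nF) ln Q = 0.46 − (8.314×333)/(2×96500) × (-2.263) = 0.460 + 0.032 = 0.492 V.

0.492 V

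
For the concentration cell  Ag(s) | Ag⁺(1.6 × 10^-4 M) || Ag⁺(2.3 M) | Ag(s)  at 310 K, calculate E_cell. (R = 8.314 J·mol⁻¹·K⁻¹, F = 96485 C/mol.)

Both half-cells are Ag⁺/Ag, so E°_cell = 0. The concentrated side is the cathode; the cell reaction moves Ag⁺ from high to low concentration with n = 1.
Q = [Ag⁺]_dilute/[Ag⁺]_conc = 1.6 × 10^-4/2.3 = 6.96 × 10^-5.
E = 0 − (RT/nF) ln Q = −((8.314×310)/(1×96485))(-9.573) = 0.2557 V.

0.26 V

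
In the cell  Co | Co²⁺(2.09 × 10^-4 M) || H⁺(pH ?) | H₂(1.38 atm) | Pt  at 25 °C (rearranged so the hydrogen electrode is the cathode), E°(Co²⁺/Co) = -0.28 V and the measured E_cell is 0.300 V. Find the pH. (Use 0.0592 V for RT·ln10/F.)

pH = 1.43

E°_cell = 0.28 V and n = 2.
log Q = n(E° − E)/0.0592 = 2×(0.28 − 0.300)/0.0592 = -0.676.
With Q = [Co²⁺]·P(H₂) / [H⁺]^2, solving for [H⁺] gives log[H⁺] = -1.432, so pH = 1.43.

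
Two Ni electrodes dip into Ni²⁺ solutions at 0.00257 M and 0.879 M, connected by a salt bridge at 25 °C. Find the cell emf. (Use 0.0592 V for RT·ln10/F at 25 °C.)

Both half-cells are Ni²⁺/Ni, so E°_cell = 0. The concentrated side is the cathode; the cell reaction moves Ni²⁺ from high to low concentration with n = 2.
Q = [Ni²⁺]_dilute/[Ni²⁺]_conc = 0.00257/0.879 = 0.00292.
E = 0 − (0.0592/2) log Q = −(0.0592/2)(-2.534) = 0.0750 V.

0.075 V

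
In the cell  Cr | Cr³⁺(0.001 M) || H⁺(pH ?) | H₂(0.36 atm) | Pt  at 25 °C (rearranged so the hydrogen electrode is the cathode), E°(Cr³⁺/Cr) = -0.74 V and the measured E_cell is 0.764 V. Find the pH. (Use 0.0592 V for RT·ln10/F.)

E°_cell = 0.74 V and n = 6.
log Q = n(E° − E)/0.0592 = 6×(0.74 − 0.764)/0.0592 = -2.432.
With Q = [Cr³⁺]^2·P(H₂)^3 / [H⁺]^6, solving for [H⁺] gives log[H⁺] = -0.816, so pH = 0.82.

pH = 0.82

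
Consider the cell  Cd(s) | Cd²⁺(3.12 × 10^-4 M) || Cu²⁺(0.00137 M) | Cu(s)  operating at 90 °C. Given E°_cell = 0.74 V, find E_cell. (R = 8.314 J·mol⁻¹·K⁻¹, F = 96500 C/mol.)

Balancing electrons gives n = 2; the reaction quotient is Q = [Cd²⁺]/[Cu²⁺] = 0.228.
E = E° − (RT/nF) ln Q = 0.74 − (8.314×363)/(2×96500) × (-1.480) = 0.740 + 0.023 = 0.763 V.

0.763 V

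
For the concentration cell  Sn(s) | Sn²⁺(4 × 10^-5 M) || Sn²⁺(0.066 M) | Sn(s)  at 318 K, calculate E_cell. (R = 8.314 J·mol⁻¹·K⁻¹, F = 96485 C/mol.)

Both half-cells are Sn²⁺/Sn, so E°_cell = 0. The concentrated side is the cathode; the cell reaction moves Sn²⁺ from high to low concentration with n = 2.
Q = [Sn²⁺]_dilute/[Sn²⁺]_conc = 4 × 10^-5/0.066 = 6.06 × 10^-4.
E = 0 − (RT/nF) ln Q = −((8.314×318)/(2×96485))(-7.409) = 0.1015 V.

0.10 V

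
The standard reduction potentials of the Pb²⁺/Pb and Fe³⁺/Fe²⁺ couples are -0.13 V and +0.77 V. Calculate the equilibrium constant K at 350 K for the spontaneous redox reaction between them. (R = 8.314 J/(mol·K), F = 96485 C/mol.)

8.3 × 10^25

E°_cell = +0.77 − (-0.13) = 0.90 V, with n = 2 electrons transferred.
At equilibrium E = 0, so the Nernst equation gives ln K = nFE°/RT = (2)(96485)(0.90)/((8.314)(350)) = 59.68.
K = e^59.68 = 8.3 × 10^25.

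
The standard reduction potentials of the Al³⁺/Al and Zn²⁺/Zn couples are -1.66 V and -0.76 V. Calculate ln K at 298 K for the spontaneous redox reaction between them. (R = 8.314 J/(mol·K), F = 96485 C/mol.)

ln K = 210.3

E°_cell = -0.76 − (-1.66) = 0.90 V, with n = 6 electrons transferred.
At equilibrium E = 0, so the Nernst equation gives ln K = nFE°/RT = (6)(96485)(0.90)/((8.314)(298)) = 210.29.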